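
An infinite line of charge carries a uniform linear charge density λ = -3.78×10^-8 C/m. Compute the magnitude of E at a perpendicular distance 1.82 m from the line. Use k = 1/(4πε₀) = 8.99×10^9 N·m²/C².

By cylindrical symmetry E is radial; use a coaxial Gaussian cylinder of radius 1.82 m and length L.
Q_enc = λL, so λ_enc = -3.78e-8 C/m.
Since E is radial and uniform over the curved surface, Φ = E·2πrL = Q_enc/ε₀ = λ_enc L/ε₀.
E = 2k|λ_enc|/r = 2(8.99×10^9)(3.78×10^-8)/(1.82) = 373 N/C.

373 V/m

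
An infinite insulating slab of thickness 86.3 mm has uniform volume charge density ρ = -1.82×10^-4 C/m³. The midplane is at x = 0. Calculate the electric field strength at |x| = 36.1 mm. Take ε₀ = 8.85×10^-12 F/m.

By symmetry E is perpendicular to the slab. A Gaussian pillbox from −36.1 mm to +36.1 mm (face area A) lies entirely within the slab.
Q_enc = ρ·(2x)·A and flux = 2EA, so 2EA = 2ρxA/ε₀ ⇒ E = |ρ|x/ε₀.
E = (1.82×10^-4)(0.0361)/(8.85×10^-12) = 7.42×10^5 N/C.

7.42e5 V/m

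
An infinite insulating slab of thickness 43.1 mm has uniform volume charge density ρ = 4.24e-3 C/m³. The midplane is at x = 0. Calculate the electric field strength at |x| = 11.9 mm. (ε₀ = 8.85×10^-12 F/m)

By symmetry E is perpendicular to the slab. A Gaussian pillbox from −11.9 mm to +11.9 mm (face area A) lies entirely within the slab.
Q_enc = ρ·(2x)·A and flux = 2EA, so 2EA = 2ρxA/ε₀ ⇒ E = |ρ|x/ε₀.
E = (4.24×10^-3)(0.0119)/(8.85×10^-12) = 5.70×10^6 N/C.

E ≈ 5.70×10^6 N/C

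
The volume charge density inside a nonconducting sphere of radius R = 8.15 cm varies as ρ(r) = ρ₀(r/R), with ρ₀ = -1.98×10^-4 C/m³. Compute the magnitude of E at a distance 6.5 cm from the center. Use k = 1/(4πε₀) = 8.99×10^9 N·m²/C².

2.90×10^5 N/C

Take a concentric spherical Gaussian surface of radius r = 6.5 cm (r < R).
Q_enc = ∫₀^r ρ(r')·4πr'² dr' = (4πρ₀/R) ∫₀^r r'^3 dr' = 4πρ₀ r^4/(4·R) = -1.362×10^-7 C.
By Gauss's law, ∮E·dA = E·4πr² = Q_enc/ε₀.
E = k|Q_enc|/r² = (8.99×10^9)(1.362e-7)/(0.065)² = 2.90e5 N/C.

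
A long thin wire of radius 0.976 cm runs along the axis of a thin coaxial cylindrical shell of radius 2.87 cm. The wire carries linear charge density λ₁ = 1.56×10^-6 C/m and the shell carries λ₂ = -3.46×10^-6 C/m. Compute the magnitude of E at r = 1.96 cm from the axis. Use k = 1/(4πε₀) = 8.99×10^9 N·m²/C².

Take a coaxial cylindrical Gaussian surface of radius r = 1.96 cm and length L (between the conductors, 0.976 cm < r < 2.87 cm).
The shell at 2.87 cm lies outside the Gaussian surface, so λ_enc = λ₁ = 1.56×10^-6 C/m.
Since E is radial and uniform over the curved surface, Φ = E·2πrL = Q_enc/ε₀ = λ_enc L/ε₀.
E = 2k|λ_enc|/r = 2(8.99×10^9)(1.56×10^-6)/(0.0196) = 1.43×10^6 N/C.

|E| = 1.43e6 N/C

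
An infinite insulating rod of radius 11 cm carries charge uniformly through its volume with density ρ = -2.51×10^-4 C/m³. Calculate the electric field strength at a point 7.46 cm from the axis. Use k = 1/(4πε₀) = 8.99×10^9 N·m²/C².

By cylindrical symmetry E is radial; use a coaxial Gaussian cylinder of radius 7.46 cm and length L (r < R).
Charge inside radius r per length L is ρ·πr²·L, so λ_enc = ρπr² = -4.388×10^-6 C/m.
Gauss's law: E·2πrL = λ_enc L/ε₀.
E = 2k|λ_enc|/r = 2(8.99×10^9)(4.388e-6)/(0.0746) = 1.06e6 N/C.

1.06×10^6 V/m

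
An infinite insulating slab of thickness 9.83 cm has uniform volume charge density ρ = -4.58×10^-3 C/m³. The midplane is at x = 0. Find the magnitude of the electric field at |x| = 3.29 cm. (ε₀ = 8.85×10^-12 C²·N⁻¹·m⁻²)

By symmetry E is perpendicular to the slab. A Gaussian pillbox from −3.29 cm to +3.29 cm (face area A) lies entirely within the slab.
Q_enc = ρ·(2x)·A and flux = 2EA, so 2EA = 2ρxA/ε₀ ⇒ E = |ρ|x/ε₀.
E = (4.58e-3)(0.0329)/(8.85×10^-12) = 1.70×10^7 N/C.

1.70e7 V/m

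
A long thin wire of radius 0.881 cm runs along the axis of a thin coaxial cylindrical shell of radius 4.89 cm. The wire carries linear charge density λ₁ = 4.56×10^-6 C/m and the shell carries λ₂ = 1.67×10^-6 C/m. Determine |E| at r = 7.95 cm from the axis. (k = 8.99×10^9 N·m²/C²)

Coaxial Gaussian cylinder, radius r = 7.95 cm, length L (r > 4.89 cm, enclosing both).
λ_enc = λ₁ + λ₂ = (4.56e-6) + (1.67e-6) = 6.23×10^-6 C/m.
Since E is radial and uniform over the curved surface, Φ = E·2πrL = Q_enc/ε₀ = λ_enc L/ε₀.
E = 2k|λ_enc|/r = 2(8.99×10^9)(6.23×10^-6)/(0.0795) = 1.41e6 N/C.

E ≈ 1.41×10^6 N/C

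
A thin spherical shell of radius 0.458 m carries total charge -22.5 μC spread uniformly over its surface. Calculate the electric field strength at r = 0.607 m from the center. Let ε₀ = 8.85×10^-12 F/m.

|E| ≈ 5.49×10^5 V/m

By spherical symmetry E is radial; choose a Gaussian sphere of radius r = 0.607 m (r > 0.458 m).
The entire shell is enclosed: Q_enc = -2.25×10^-5 C.
Since E is radial and uniform over the Gaussian sphere, Φ = E·4πr² = Q_enc/ε₀.
E = |Q_enc|/(4πε₀r²) = (2.25×10^-5)/(4π·8.85×10^-12·(0.607)²) = 5.49×10^5 N/C.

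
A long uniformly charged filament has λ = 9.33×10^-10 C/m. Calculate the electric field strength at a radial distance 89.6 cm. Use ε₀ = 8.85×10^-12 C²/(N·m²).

18.7 V/m

Choose a coaxial cylinder of radius r = 89.6 cm (arbitrary length L) as the Gaussian surface.
Q_enc = λL, so λ_enc = 9.33e-10 C/m.
Applying ∮E·dA = Q_enc/ε₀ with the end caps contributing no flux:
E = |λ_enc|/(2πε₀r) = (9.33×10^-10)/(2π·8.85×10^-12·0.896) = 18.7 N/C.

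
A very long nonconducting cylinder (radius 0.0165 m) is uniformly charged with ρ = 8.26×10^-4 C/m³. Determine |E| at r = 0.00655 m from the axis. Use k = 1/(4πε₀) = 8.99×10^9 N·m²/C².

E = 3.06e5 N/C

Choose a coaxial cylinder of radius r = 0.00655 m (arbitrary length L) as the Gaussian surface (r < R).
Enclosed charge per unit length: λ_enc = ρ·πr² = (8.26e-4)π(0.00655)² = 1.113e-7 C/m.
Gauss's law: E·2πrL = λ_enc L/ε₀.
E = 2k|λ_enc|/r = 2(8.99×10^9)(1.113×10^-7)/(0.00655) = 3.06×10^5 N/C.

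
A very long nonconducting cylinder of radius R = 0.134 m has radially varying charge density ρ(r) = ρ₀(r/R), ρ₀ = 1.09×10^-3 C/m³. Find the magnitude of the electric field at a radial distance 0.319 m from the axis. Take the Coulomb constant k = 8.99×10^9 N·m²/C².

2.31e6 V/m

Take a coaxial cylindrical Gaussian surface of radius r = 0.319 m and length L (r > R, full charge per length enclosed).
λ_enc = 2π ∫₀^R ρ₀(r'/R)^1 r' dr' = 2πρ₀R²/3 = 4.099×10^-5 C/m.
Since E is radial and uniform over the curved surface, Φ = E·2πrL = Q_enc/ε₀ = λ_enc L/ε₀.
E = 2k|λ_enc|/r = 2(8.99×10^9)(4.099×10^-5)/(0.319) = 2.31×10^6 N/C.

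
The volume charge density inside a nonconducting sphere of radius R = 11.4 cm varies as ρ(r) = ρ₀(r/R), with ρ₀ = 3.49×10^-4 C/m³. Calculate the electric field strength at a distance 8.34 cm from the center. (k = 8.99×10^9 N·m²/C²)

E ≈ 6.01e5 V/m

Take a concentric spherical Gaussian surface of radius r = 8.34 cm (r < R).
Integrate the density: Q_enc = 4π ∫₀^r ρ₀(r'/R)^1 r'² dr' = 4πρ₀ r^4/(4·R) = 4.653e-7 C.
Since E is radial and uniform over the Gaussian sphere, Φ = E·4πr² = Q_enc/ε₀.
E = k|Q_enc|/r² = (8.99×10^9)(4.653×10^-7)/(0.0834)² = 6.01e5 N/C.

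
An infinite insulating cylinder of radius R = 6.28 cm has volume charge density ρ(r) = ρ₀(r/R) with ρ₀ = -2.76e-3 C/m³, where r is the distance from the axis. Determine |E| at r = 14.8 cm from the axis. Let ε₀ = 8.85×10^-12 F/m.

Choose a coaxial cylinder of radius r = 14.8 cm (arbitrary length L) as the Gaussian surface (r > R, full charge per length enclosed).
λ_enc = 2π ∫₀^R ρ₀(r'/R)^1 r' dr' = 2πρ₀R²/3 = -2.28×10^-5 C/m.
By Gauss's law (flux through the curved wall only), E·2πrL = λ_enc L/ε₀.
E = |λ_enc|/(2πε₀r) = (2.28×10^-5)/(2π·8.85×10^-12·0.148) = 2.77×10^6 N/C.

|E| ≈ 2.77e6 N/C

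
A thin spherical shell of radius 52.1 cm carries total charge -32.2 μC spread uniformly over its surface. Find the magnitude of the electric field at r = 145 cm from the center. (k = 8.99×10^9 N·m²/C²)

Symmetry ⇒ E = E(r) r̂. Gaussian sphere of radius r = 145 cm (r > 52.1 cm).
The entire shell is enclosed: Q_enc = -3.22×10^-5 C.
Since E is radial and uniform over the Gaussian sphere, Φ = E·4πr² = Q_enc/ε₀.
E = k|Q_enc|/r² = (8.99×10^9)(3.22×10^-5)/(1.45)² = 1.38e5 N/C.

1.38×10^5 V/m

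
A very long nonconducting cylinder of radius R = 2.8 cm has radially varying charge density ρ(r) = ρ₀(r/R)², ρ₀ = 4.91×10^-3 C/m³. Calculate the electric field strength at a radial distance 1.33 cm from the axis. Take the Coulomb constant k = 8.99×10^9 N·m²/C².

E ≈ 4.16×10^5 V/m

By cylindrical symmetry E is radial; use a coaxial Gaussian cylinder of radius 1.33 cm and length L (r < R).
λ_enc = ∫₀^r ρ(r')·2πr' dr' = (2πρ₀/R²)·r^4/4 = 3.078×10^-7 C/m.
Applying ∮E·dA = Q_enc/ε₀ with the end caps contributing no flux:
E = 2k|λ_enc|/r = 2(8.99×10^9)(3.078×10^-7)/(0.0133) = 4.16×10^5 N/C.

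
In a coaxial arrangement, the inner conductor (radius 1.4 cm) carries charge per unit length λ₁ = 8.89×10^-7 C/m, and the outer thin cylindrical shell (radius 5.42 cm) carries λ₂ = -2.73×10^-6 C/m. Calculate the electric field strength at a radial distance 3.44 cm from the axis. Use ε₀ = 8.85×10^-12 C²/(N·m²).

|E| ≈ 4.65×10^5 V/m

By cylindrical symmetry E is radial; use a coaxial Gaussian cylinder of radius 3.44 cm and length L (between the conductors, 1.4 cm < r < 5.42 cm).
Only the inner wire is enclosed; the outer shell contributes nothing inside itself. λ_enc = λ₁ = 8.89e-7 C/m.
Since E is radial and uniform over the curved surface, Φ = E·2πrL = Q_enc/ε₀ = λ_enc L/ε₀.
E = |λ_enc|/(2πε₀r) = (8.89×10^-7)/(2π·8.85×10^-12·0.0344) = 4.65×10^5 N/C.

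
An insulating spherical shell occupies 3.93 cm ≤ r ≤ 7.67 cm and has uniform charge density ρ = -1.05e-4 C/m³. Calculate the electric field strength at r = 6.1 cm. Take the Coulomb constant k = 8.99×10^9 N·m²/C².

Symmetry ⇒ E = E(r) r̂. Gaussian sphere of radius r = 6.1 cm (within the shell material, 3.93 cm < r < 7.67 cm).
Only the shell between 3.93 cm and r is enclosed: Q_enc = ρ·(4π/3)(r³ − a³) = (-1.05e-4)·(4π/3)·((0.061)³ − (0.0393)³) = -7.313e-8 C.
Since E is radial and uniform over the Gaussian sphere, Φ = E·4πr² = Q_enc/ε₀.
E = k|Q_enc|/r² = (8.99×10^9)(7.313×10^-8)/(0.061)² = 1.77×10^5 N/C.

|E| ≈ 1.77e5 N/C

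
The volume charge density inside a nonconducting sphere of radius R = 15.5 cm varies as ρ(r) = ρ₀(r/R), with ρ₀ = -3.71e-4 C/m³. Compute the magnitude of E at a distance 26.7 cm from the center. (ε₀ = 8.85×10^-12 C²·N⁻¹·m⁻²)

|E| = 5.47×10^5 V/m

Use a concentric Gaussian sphere at r = 26.7 cm (r > R, all charge enclosed).
Q_enc = 4π ∫₀^R ρ₀(r'/R)^1 r'² dr' = 4πρ₀R³/4 = -4.34×10^-6 C.
By Gauss's law, ∮E·dA = E·4πr² = Q_enc/ε₀.
E = |Q_enc|/(4πε₀r²) = (4.34×10^-6)/(4π·8.85×10^-12·(0.267)²) = 5.47×10^5 N/C.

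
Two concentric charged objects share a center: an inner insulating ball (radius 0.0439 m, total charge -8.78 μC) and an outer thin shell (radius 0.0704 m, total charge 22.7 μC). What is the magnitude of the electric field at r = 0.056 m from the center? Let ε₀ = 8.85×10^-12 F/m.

|E| ≈ 2.52e7 V/m

Use a concentric Gaussian sphere at r = 0.056 m (between the bodies, 0.0439 m < r < 0.0704 m).
Only the inner charge is enclosed; the outer shell contributes nothing inside itself. Q_enc = -8.78 μC = -8.78×10^-6 C.
Since E is radial and uniform over the Gaussian sphere, Φ = E·4πr² = Q_enc/ε₀.
E = |Q_enc|/(4πε₀r²) = (8.78e-6)/(4π·8.85×10^-12·(0.056)²) = 2.52e7 N/C.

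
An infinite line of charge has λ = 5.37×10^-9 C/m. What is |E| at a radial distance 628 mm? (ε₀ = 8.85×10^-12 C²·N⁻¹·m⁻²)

Coaxial Gaussian cylinder, radius r = 628 mm, length L.
Q_enc = λL, so λ_enc = 5.37×10^-9 C/m.
Applying ∮E·dA = Q_enc/ε₀ with the end caps contributing no flux:
E = |λ_enc|/(2πε₀r) = (5.37×10^-9)/(2π·8.85×10^-12·0.628) = 154 N/C.

E = 154 N/C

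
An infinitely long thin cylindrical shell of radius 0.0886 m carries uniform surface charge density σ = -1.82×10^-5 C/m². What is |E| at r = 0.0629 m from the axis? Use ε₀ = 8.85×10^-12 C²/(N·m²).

Coaxial Gaussian cylinder, radius r = 0.0629 m, length L (r < 0.0886 m, inside the shell).
All the surface charge lies outside this cylinder: Q_enc = 0, hence E = 0.

E = 0 (no enclosed charge)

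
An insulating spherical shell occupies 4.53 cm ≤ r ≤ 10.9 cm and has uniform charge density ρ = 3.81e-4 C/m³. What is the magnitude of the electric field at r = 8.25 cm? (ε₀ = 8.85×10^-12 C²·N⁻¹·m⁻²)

By spherical symmetry E is radial; choose a Gaussian sphere of radius r = 8.25 cm (within the shell material, 4.53 cm < r < 10.9 cm).
Enclosed charge is the volume from a to r: Q_enc = (4π/3)ρ(r³ − a³) = 7.478×10^-7 C.
Since E is radial and uniform over the Gaussian sphere, Φ = E·4πr² = Q_enc/ε₀.
E = |Q_enc|/(4πε₀r²) = (7.478×10^-7)/(4π·8.85×10^-12·(0.0825)²) = 9.88e5 N/C.

|E| ≈ 9.88e5 V/m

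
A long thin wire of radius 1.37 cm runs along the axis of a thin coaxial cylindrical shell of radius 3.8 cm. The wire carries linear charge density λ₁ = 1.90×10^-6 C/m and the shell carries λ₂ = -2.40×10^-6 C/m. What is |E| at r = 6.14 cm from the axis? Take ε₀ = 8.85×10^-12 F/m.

|E| ≈ 1.46e5 N/C

By cylindrical symmetry E is radial; use a coaxial Gaussian cylinder of radius 6.14 cm and length L (r > 3.8 cm, enclosing both).
λ_enc = λ₁ + λ₂ = (1.90×10^-6) + (-2.40e-6) = -5.00×10^-7 C/m.
Applying ∮E·dA = Q_enc/ε₀ with the end caps contributing no flux:
E = |λ_enc|/(2πε₀r) = (5.00×10^-7)/(2π·8.85×10^-12·0.0614) = 1.46×10^5 N/C.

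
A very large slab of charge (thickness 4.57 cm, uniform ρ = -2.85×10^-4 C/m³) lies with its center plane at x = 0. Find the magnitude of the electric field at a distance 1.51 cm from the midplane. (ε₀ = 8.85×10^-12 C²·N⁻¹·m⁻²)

|E| ≈ 4.86×10^5 V/m

By symmetry E is perpendicular to the slab. A Gaussian pillbox from −1.51 cm to +1.51 cm (face area A) lies entirely within the slab.
Q_enc = ρ·(2x)·A and flux = 2EA, so 2EA = 2ρxA/ε₀ ⇒ E = |ρ|x/ε₀.
E = (2.85×10^-4)(0.0151)/(8.85×10^-12) = 4.86×10^5 N/C.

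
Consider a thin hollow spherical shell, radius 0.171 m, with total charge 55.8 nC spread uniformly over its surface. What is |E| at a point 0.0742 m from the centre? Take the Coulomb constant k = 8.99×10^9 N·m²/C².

By spherical symmetry E is radial; choose a Gaussian sphere of radius r = 0.0742 m (inside the shell, r < 0.171 m).
No charge lies within this surface, so Q_enc = 0 and Gauss's law gives E·4πr² = 0 ⇒ E = 0.

E = 0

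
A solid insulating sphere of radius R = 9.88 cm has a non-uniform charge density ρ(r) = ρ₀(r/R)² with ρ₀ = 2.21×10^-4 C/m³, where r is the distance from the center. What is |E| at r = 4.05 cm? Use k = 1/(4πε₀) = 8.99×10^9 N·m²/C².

Take a concentric spherical Gaussian surface of radius r = 4.05 cm (r < R).
Q_enc = ∫₀^r ρ(r')·4πr'² dr' = (4πρ₀/R²) ∫₀^r r'^4 dr' = 4πρ₀ r^5/(5·R²) = 6.20e-9 C.
Gauss's law: E·4πr² = Q_enc/ε₀.
E = k|Q_enc|/r² = (8.99×10^9)(6.20×10^-9)/(0.0405)² = 3.40e4 N/C.

E ≈ 3.40×10^4 V/m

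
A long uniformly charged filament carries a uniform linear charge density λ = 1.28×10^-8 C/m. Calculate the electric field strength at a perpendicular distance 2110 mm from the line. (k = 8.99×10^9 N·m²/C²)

By cylindrical symmetry E is radial; use a coaxial Gaussian cylinder of radius 2110 mm and length L.
Q_enc = λL, so λ_enc = 1.28×10^-8 C/m.
Since E is radial and uniform over the curved surface, Φ = E·2πrL = Q_enc/ε₀ = λ_enc L/ε₀.
E = 2k|λ_enc|/r = 2(8.99×10^9)(1.28×10^-8)/(2.11) = 109 N/C.

|E| ≈ 109 V/m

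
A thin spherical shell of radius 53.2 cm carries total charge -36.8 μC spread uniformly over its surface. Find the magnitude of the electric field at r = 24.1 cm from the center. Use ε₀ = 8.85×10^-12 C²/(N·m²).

By spherical symmetry E is radial; choose a Gaussian sphere of radius r = 24.1 cm (inside the shell, r < 53.2 cm).
No charge lies within this surface, so Q_enc = 0 and Gauss's law gives E·4πr² = 0 ⇒ E = 0.

E = 0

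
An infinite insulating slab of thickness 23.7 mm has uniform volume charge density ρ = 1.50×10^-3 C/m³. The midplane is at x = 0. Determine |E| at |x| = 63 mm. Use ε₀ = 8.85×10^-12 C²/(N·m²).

The point |x| = 63 mm lies outside the slab (half-thickness 0.01185 m). A symmetric pillbox spanning the full slab encloses Q_enc = ρ·d·A.
Flux = 2EA ⇒ E = |ρ|d/(2ε₀), independent of distance outside.
E = (1.50×10^-3)(0.0237)/(2·8.85×10^-12) = 2.01×10^6 N/C.

|E| = 2.01e6 N/C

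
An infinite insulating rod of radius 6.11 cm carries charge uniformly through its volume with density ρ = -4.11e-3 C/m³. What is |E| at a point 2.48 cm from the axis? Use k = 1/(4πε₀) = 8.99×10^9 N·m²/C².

|E| ≈ 5.76e6 N/C

Choose a coaxial cylinder of radius r = 2.48 cm (arbitrary length L) as the Gaussian surface (r < R).
Charge inside radius r per length L is ρ·πr²·L, so λ_enc = ρπr² = -7.941×10^-6 C/m.
Applying ∮E·dA = Q_enc/ε₀ with the end caps contributing no flux:
E = 2k|λ_enc|/r = 2(8.99×10^9)(7.941×10^-6)/(0.0248) = 5.76e6 N/C.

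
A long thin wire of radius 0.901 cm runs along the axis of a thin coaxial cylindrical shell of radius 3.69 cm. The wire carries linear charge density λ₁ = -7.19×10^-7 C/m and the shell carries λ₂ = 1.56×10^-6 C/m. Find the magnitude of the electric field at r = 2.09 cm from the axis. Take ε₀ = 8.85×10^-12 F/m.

Coaxial Gaussian cylinder, radius r = 2.09 cm, length L (between the conductors, 0.901 cm < r < 3.69 cm).
Only the inner wire is enclosed; the outer shell contributes nothing inside itself. λ_enc = λ₁ = -7.19e-7 C/m.
Gauss's law: E·2πrL = λ_enc L/ε₀.
E = |λ_enc|/(2πε₀r) = (7.19×10^-7)/(2π·8.85×10^-12·0.0209) = 6.19×10^5 N/C.

E ≈ 6.19×10^5 V/m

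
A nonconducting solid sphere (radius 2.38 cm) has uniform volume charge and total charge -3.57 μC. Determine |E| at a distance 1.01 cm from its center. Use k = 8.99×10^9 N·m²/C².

Symmetry ⇒ E = E(r) r̂. Gaussian sphere of radius r = 1.01 cm (r < R).
For a uniform sphere the enclosed fraction is (r/R)³, so Q_enc = (-3.57 μC)(0.0101/0.0238)³ = -2.728×10^-7 C.
By Gauss's law, ∮E·dA = E·4πr² = Q_enc/ε₀.
E = k|Q_enc|/r² = (8.99×10^9)(2.728e-7)/(0.0101)² = 2.40×10^7 N/C.

|E| = 2.40×10^7 N/C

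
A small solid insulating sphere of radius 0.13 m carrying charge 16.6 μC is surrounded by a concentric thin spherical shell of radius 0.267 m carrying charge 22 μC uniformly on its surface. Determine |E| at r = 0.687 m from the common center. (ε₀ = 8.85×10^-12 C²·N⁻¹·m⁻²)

|E| = 7.35×10^5 V/m

Symmetry ⇒ E = E(r) r̂. Gaussian sphere of radius r = 0.687 m (r > 0.267 m, enclosing both).
Q_enc = (16.6 μC) + (22 μC) = 3.86×10^-5 C.
By Gauss's law, ∮E·dA = E·4πr² = Q_enc/ε₀.
E = |Q_enc|/(4πε₀r²) = (3.86×10^-5)/(4π·8.85×10^-12·(0.687)²) = 7.35e5 N/C.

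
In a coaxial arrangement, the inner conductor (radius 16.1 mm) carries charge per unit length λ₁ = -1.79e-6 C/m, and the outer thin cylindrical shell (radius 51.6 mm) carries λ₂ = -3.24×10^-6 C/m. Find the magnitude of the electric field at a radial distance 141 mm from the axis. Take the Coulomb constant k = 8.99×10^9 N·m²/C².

6.41×10^5 N/C

Choose a coaxial cylinder of radius r = 141 mm (arbitrary length L) as the Gaussian surface (r > 51.6 mm, enclosing both).
λ_enc = λ₁ + λ₂ = (-1.79×10^-6) + (-3.24e-6) = -5.03e-6 C/m.
Since E is radial and uniform over the curved surface, Φ = E·2πrL = Q_enc/ε₀ = λ_enc L/ε₀.
E = 2k|λ_enc|/r = 2(8.99×10^9)(5.03×10^-6)/(0.141) = 6.41×10^5 N/C.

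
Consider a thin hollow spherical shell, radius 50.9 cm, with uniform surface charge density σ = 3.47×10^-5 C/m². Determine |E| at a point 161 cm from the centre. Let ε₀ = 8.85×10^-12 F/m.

|E| ≈ 3.92×10^5 N/C

Use a concentric Gaussian sphere at r = 161 cm (r > 50.9 cm).
The entire shell is enclosed: Q_enc = σ·4πR² = (3.47×10^-5)·4π·(0.509)² = 1.13×10^-4 C.
Applying ∮E·dA = Q_enc/ε₀ with Φ = E(4πr²):
E = |Q_enc|/(4πε₀r²) = (1.13×10^-4)/(4π·8.85×10^-12·(1.61)²) = 3.92×10^5 N/C.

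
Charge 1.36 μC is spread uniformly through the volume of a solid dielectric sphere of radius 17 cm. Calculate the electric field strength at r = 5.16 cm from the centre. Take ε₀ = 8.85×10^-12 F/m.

Take a concentric spherical Gaussian surface of radius r = 5.16 cm (r < R).
Only the charge within r is enclosed: Q_enc = Q·(r/R)³ = (1.36 μC)·(5.16 cm/17 cm)³ = 3.803×10^-8 C.
Gauss's law: E·4πr² = Q_enc/ε₀.
E = |Q_enc|/(4πε₀r²) = (3.803×10^-8)/(4π·8.85×10^-12·(0.0516)²) = 1.28×10^5 N/C.

|E| ≈ 1.28e5 N/C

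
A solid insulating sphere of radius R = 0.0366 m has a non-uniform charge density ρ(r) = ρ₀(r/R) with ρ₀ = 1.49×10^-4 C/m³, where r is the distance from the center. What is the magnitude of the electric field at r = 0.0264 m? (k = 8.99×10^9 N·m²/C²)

Symmetry ⇒ E = E(r) r̂. Gaussian sphere of radius r = 0.0264 m (r < R).
Integrate the density: Q_enc = 4π ∫₀^r ρ₀(r'/R)^1 r'² dr' = 4πρ₀ r^4/(4·R) = 6.213×10^-9 C.
By Gauss's law, ∮E·dA = E·4πr² = Q_enc/ε₀.
E = k|Q_enc|/r² = (8.99×10^9)(6.213e-9)/(0.0264)² = 8.01×10^4 N/C.

E = 8.01×10^4 V/m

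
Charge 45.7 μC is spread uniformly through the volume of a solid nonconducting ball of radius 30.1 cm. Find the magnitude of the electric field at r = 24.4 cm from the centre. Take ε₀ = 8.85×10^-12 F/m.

|E| = 3.68×10^6 N/C

By spherical symmetry E is radial; choose a Gaussian sphere of radius r = 24.4 cm (r < R).
For a uniform sphere the enclosed fraction is (r/R)³, so Q_enc = (45.7 μC)(0.244/0.301)³ = 2.434e-5 C.
Since E is radial and uniform over the Gaussian sphere, Φ = E·4πr² = Q_enc/ε₀.
E = |Q_enc|/(4πε₀r²) = (2.434×10^-5)/(4π·8.85×10^-12·(0.244)²) = 3.68e6 N/C.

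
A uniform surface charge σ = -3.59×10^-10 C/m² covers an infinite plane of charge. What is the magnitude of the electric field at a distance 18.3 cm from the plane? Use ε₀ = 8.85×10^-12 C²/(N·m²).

Choose a cylindrical pillbox piercing the sheet, end faces (area A) parallel to it.
Flux Φ = 2EA and Q_enc = σA, so 2EA = σA/ε₀ ⇒ E = |σ|/(2ε₀), independent of distance.
E = |σ|/(2ε₀) = (3.59e-10)/(2·8.85×10^-12) = 20.3 N/C.

|E| ≈ 20.3 N/C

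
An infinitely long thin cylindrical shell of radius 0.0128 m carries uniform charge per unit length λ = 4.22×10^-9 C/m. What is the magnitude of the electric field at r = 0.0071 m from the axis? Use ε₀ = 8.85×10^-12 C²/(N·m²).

|E| = 0 V/m

Take a coaxial cylindrical Gaussian surface of radius r = 0.0071 m and length L (r < 0.0128 m, inside the shell).
No charge is enclosed, so Gauss's law gives E·2πrL = 0 ⇒ E = 0.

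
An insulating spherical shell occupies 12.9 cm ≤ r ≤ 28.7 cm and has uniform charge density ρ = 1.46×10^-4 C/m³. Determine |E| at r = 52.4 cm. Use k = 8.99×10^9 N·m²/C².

Use a concentric Gaussian sphere at r = 52.4 cm (r > 28.7 cm, enclosing the whole shell).
Q_enc = ρ·(4π/3)(b³ − a³) = (1.46×10^-4)·(4π/3)·((0.287)³ − (0.129)³) = 1.314×10^-5 C.
Since E is radial and uniform over the Gaussian sphere, Φ = E·4πr² = Q_enc/ε₀.
E = k|Q_enc|/r² = (8.99×10^9)(1.314×10^-5)/(0.524)² = 4.30e5 N/C.

E = 4.30e5 V/m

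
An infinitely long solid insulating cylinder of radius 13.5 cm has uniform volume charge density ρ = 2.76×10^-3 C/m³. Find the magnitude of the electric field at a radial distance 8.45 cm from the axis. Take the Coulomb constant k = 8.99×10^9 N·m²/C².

By cylindrical symmetry E is radial; use a coaxial Gaussian cylinder of radius 8.45 cm and length L (r < R).
Charge inside radius r per length L is ρ·πr²·L, so λ_enc = ρπr² = 6.191×10^-5 C/m.
Applying ∮E·dA = Q_enc/ε₀ with the end caps contributing no flux:
E = 2k|λ_enc|/r = 2(8.99×10^9)(6.191e-5)/(0.0845) = 1.32×10^7 N/C.

1.32e7 N/C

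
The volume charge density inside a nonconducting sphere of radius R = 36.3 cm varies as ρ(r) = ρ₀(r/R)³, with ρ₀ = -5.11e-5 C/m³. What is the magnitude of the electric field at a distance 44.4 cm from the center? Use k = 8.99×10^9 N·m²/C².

|E| = 2.33×10^5 N/C

By spherical symmetry E is radial; choose a Gaussian sphere of radius r = 44.4 cm (r > R, all charge enclosed).
Q_enc = 4π ∫₀^R ρ₀(r'/R)^3 r'² dr' = 4πρ₀R³/6 = -5.119×10^-6 C.
Since E is radial and uniform over the Gaussian sphere, Φ = E·4πr² = Q_enc/ε₀.
E = k|Q_enc|/r² = (8.99×10^9)(5.119e-6)/(0.444)² = 2.33×10^5 N/C.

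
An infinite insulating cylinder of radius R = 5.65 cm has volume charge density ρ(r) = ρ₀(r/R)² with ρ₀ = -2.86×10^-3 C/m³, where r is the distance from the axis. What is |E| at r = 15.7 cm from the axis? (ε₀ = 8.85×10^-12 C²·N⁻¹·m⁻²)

Coaxial Gaussian cylinder, radius r = 15.7 cm, length L (r > R, full charge per length enclosed).
λ_enc = 2π ∫₀^R ρ₀(r'/R)^2 r' dr' = 2πρ₀R²/4 = -1.434e-5 C/m.
By Gauss's law (flux through the curved wall only), E·2πrL = λ_enc L/ε₀.
E = |λ_enc|/(2πε₀r) = (1.434×10^-5)/(2π·8.85×10^-12·0.157) = 1.64e6 N/C.

|E| ≈ 1.64×10^6 N/C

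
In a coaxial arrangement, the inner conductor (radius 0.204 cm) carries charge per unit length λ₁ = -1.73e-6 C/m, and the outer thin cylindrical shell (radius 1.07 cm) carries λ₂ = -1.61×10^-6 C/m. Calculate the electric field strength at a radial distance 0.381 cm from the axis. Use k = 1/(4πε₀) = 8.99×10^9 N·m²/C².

Take a coaxial cylindrical Gaussian surface of radius r = 0.381 cm and length L (between the conductors, 0.204 cm < r < 1.07 cm).
The shell at 1.07 cm lies outside the Gaussian surface, so λ_enc = λ₁ = -1.73e-6 C/m.
Applying ∮E·dA = Q_enc/ε₀ with the end caps contributing no flux:
E = 2k|λ_enc|/r = 2(8.99×10^9)(1.73×10^-6)/(0.00381) = 8.16×10^6 N/C.

8.16×10^6 N/C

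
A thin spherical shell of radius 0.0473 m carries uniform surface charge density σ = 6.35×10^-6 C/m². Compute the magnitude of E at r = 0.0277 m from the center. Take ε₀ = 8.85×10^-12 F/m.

By spherical symmetry E is radial; choose a Gaussian sphere of radius r = 0.0277 m (inside the shell, r < 0.0473 m).
All the charge is outside the Gaussian surface: Q_enc = 0, hence E = 0 everywhere inside the shell.

E = 0 (no enclosed charge)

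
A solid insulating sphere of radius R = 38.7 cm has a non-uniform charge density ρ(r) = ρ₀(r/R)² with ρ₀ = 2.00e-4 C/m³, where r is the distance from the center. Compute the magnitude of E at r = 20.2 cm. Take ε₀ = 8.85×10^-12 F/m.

|E| ≈ 2.49e5 N/C

Use a concentric Gaussian sphere at r = 20.2 cm (r < R).
Q_enc = ∫₀^r ρ(r')·4πr'² dr' = (4πρ₀/R²) ∫₀^r r'^4 dr' = 4πρ₀ r^5/(5·R²) = 1.129e-6 C.
Applying ∮E·dA = Q_enc/ε₀ with Φ = E(4πr²):
E = |Q_enc|/(4πε₀r²) = (1.129e-6)/(4π·8.85×10^-12·(0.202)²) = 2.49×10^5 N/C.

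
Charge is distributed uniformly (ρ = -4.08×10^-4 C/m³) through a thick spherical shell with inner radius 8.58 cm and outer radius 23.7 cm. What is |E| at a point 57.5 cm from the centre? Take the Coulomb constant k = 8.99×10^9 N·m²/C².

E ≈ 5.89e5 V/m

Symmetry ⇒ E = E(r) r̂. Gaussian sphere of radius r = 57.5 cm (r > 23.7 cm, enclosing the whole shell).
Q_enc = ρ·(4π/3)(b³ − a³) = (-4.08e-4)·(4π/3)·((0.237)³ − (0.0858)³) = -2.167e-5 C.
Gauss's law: E·4πr² = Q_enc/ε₀.
E = k|Q_enc|/r² = (8.99×10^9)(2.167×10^-5)/(0.575)² = 5.89×10^5 N/C.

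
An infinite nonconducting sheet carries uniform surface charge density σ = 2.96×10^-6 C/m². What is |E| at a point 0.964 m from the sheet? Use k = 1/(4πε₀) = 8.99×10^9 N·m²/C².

E ≈ 1.67×10^5 V/m

The symmetry is planar: E is normal to the sheet and the same magnitude on both sides. Take a pillbox straddling the sheet with end-cap area A.
Flux Φ = 2EA and Q_enc = σA, so 2EA = σA/ε₀ ⇒ E = |σ|/(2ε₀), independent of distance.
E = 2πk|σ| = 2π(8.99×10^9)(2.96×10^-6) = 1.67×10^5 N/C.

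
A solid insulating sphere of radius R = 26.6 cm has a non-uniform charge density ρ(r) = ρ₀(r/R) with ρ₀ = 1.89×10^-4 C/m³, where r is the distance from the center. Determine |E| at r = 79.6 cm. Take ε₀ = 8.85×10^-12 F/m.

Take a concentric spherical Gaussian surface of radius r = 79.6 cm (r > R, all charge enclosed).
Q_enc = 4π ∫₀^R ρ₀(r'/R)^1 r'² dr' = 4πρ₀R³/4 = 1.118×10^-5 C.
Applying ∮E·dA = Q_enc/ε₀ with Φ = E(4πr²):
E = |Q_enc|/(4πε₀r²) = (1.118×10^-5)/(4π·8.85×10^-12·(0.796)²) = 1.59×10^5 N/C.

1.59×10^5 N/C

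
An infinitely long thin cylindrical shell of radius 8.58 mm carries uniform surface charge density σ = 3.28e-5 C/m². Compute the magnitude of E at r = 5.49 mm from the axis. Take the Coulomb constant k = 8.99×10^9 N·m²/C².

Take a coaxial cylindrical Gaussian surface of radius r = 5.49 mm and length L (r < 8.58 mm, inside the shell).
All the surface charge lies outside this cylinder: Q_enc = 0, hence E = 0.

|E| = 0 V/m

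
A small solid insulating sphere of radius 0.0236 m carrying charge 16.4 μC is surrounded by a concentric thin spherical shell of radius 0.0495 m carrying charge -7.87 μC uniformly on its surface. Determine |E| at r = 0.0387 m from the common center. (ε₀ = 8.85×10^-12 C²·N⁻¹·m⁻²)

E ≈ 9.85e7 V/m

By spherical symmetry E is radial; choose a Gaussian sphere of radius r = 0.0387 m (between the bodies, 0.0236 m < r < 0.0495 m).
Only the inner charge is enclosed; the outer shell contributes nothing inside itself. Q_enc = 16.4 μC = 1.64×10^-5 C.
By Gauss's law, ∮E·dA = E·4πr² = Q_enc/ε₀.
E = |Q_enc|/(4πε₀r²) = (1.64e-5)/(4π·8.85×10^-12·(0.0387)²) = 9.85×10^7 N/C.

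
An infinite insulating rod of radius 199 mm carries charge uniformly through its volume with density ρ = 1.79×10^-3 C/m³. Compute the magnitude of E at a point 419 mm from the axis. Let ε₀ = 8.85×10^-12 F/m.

Coaxial Gaussian cylinder, radius r = 419 mm, length L (r > 199 mm, full cross-section enclosed).
λ_enc = ρ·πR² = (1.79×10^-3)π(0.199)² = 2.227×10^-4 C/m.
Gauss's law: E·2πrL = λ_enc L/ε₀.
E = |λ_enc|/(2πε₀r) = (2.227e-4)/(2π·8.85×10^-12·0.419) = 9.56×10^6 N/C.

|E| ≈ 9.56e6 N/C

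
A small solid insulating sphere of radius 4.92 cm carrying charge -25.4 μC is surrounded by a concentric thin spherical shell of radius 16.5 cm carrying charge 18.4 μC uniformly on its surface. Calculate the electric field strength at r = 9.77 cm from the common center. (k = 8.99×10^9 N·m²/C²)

2.39×10^7 N/C

Use a concentric Gaussian sphere at r = 9.77 cm (between the bodies, 4.92 cm < r < 16.5 cm).
The shell at 16.5 cm lies outside the Gaussian surface, so Q_enc = -25.4 μC = -2.54×10^-5 C.
Applying ∮E·dA = Q_enc/ε₀ with Φ = E(4πr²):
E = k|Q_enc|/r² = (8.99×10^9)(2.54×10^-5)/(0.0977)² = 2.39×10^7 N/C.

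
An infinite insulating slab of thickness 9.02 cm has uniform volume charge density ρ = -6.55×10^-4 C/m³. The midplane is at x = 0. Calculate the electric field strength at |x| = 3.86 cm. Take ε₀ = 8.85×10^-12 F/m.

By symmetry E is perpendicular to the slab. A Gaussian pillbox from −3.86 cm to +3.86 cm (face area A) lies entirely within the slab.
Q_enc = ρ·(2x)·A and flux = 2EA, so 2EA = 2ρxA/ε₀ ⇒ E = |ρ|x/ε₀.
E = (6.55×10^-4)(0.0386)/(8.85×10^-12) = 2.86×10^6 N/C.

2.86×10^6 N/C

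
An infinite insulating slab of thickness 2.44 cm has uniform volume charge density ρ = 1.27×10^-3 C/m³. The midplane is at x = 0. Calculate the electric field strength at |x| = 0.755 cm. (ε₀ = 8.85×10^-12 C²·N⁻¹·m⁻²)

By symmetry E is perpendicular to the slab. A Gaussian pillbox from −0.755 cm to +0.755 cm (face area A) lies entirely within the slab.
Q_enc = ρ·(2x)·A and flux = 2EA, so 2EA = 2ρxA/ε₀ ⇒ E = |ρ|x/ε₀.
E = (1.27×10^-3)(0.00755)/(8.85×10^-12) = 1.08×10^6 N/C.

|E| = 1.08×10^6 V/m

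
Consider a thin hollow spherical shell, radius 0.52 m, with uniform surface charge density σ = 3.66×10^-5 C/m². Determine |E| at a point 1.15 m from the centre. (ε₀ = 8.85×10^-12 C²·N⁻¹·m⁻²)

|E| = 8.46×10^5 N/C

Use a concentric Gaussian sphere at r = 1.15 m (r > 0.52 m).
The entire shell is enclosed: Q_enc = σ·4πR² = (3.66e-5)·4π·(0.52)² = 1.244×10^-4 C.
Applying ∮E·dA = Q_enc/ε₀ with Φ = E(4πr²):
E = |Q_enc|/(4πε₀r²) = (1.244×10^-4)/(4π·8.85×10^-12·(1.15)²) = 8.46e5 N/C.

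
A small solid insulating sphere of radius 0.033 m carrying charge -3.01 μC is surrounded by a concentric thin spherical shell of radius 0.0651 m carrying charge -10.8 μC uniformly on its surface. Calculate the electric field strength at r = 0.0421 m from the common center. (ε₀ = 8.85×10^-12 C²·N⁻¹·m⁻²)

E ≈ 1.53×10^7 V/m

Use a concentric Gaussian sphere at r = 0.0421 m (between the bodies, 0.033 m < r < 0.0651 m).
The shell at 0.0651 m lies outside the Gaussian surface, so Q_enc = -3.01 μC = -3.01×10^-6 C.
By Gauss's law, ∮E·dA = E·4πr² = Q_enc/ε₀.
E = |Q_enc|/(4πε₀r²) = (3.01e-6)/(4π·8.85×10^-12·(0.0421)²) = 1.53e7 N/C.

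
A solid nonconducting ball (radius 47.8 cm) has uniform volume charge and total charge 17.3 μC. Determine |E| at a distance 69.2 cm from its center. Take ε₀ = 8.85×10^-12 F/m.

E = 3.25×10^5 N/C

Use a concentric Gaussian sphere at r = 69.2 cm (r > R, so the entire charge is enclosed).
Q_enc = 17.3 μC = 1.73×10^-5 C.
Since E is radial and uniform over the Gaussian sphere, Φ = E·4πr² = Q_enc/ε₀.
E = |Q_enc|/(4πε₀r²) = (1.73×10^-5)/(4π·8.85×10^-12·(0.692)²) = 3.25×10^5 N/C.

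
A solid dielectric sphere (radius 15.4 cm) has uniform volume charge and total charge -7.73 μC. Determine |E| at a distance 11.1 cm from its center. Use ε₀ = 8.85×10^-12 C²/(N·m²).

Use a concentric Gaussian sphere at r = 11.1 cm (r < R).
For a uniform sphere the enclosed fraction is (r/R)³, so Q_enc = (-7.73 μC)(0.111/0.154)³ = -2.895×10^-6 C.
Since E is radial and uniform over the Gaussian sphere, Φ = E·4πr² = Q_enc/ε₀.
E = |Q_enc|/(4πε₀r²) = (2.895e-6)/(4π·8.85×10^-12·(0.111)²) = 2.11e6 N/C.

|E| = 2.11×10^6 N/C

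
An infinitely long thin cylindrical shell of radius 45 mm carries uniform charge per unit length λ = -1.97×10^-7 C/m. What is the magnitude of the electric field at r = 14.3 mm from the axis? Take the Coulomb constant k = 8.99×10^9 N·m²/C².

|E| = 0 V/m

Coaxial Gaussian cylinder, radius r = 14.3 mm, length L (r < 45 mm, inside the shell).
All the surface charge lies outside this cylinder: Q_enc = 0, hence E = 0.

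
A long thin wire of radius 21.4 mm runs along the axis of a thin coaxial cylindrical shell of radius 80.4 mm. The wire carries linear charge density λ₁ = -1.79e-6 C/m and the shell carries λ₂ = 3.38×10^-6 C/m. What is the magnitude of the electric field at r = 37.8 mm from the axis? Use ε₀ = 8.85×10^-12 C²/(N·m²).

E ≈ 8.52×10^5 N/C

By cylindrical symmetry E is radial; use a coaxial Gaussian cylinder of radius 37.8 mm and length L (between the conductors, 21.4 mm < r < 80.4 mm).
The shell at 80.4 mm lies outside the Gaussian surface, so λ_enc = λ₁ = -1.79e-6 C/m.
Since E is radial and uniform over the curved surface, Φ = E·2πrL = Q_enc/ε₀ = λ_enc L/ε₀.
E = |λ_enc|/(2πε₀r) = (1.79e-6)/(2π·8.85×10^-12·0.0378) = 8.52×10^5 N/C.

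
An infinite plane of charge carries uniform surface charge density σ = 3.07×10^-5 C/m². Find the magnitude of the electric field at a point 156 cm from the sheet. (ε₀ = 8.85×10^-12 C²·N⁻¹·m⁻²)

Choose a cylindrical pillbox piercing the sheet, end faces (area A) parallel to it.
Only the two end caps contribute flux: Φ = 2EA. With Q_enc = σA, Gauss's law gives E = |σ|/(2ε₀).
E = |σ|/(2ε₀) = (3.07e-5)/(2·8.85×10^-12) = 1.73×10^6 N/C.

E = 1.73×10^6 N/C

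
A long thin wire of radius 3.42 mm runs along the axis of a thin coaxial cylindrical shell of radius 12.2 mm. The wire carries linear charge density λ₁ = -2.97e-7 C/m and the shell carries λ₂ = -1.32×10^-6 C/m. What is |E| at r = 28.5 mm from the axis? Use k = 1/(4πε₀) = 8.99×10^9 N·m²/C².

Coaxial Gaussian cylinder, radius r = 28.5 mm, length L (r > 12.2 mm, enclosing both).
λ_enc = λ₁ + λ₂ = (-2.97e-7) + (-1.32×10^-6) = -1.617e-6 C/m.
Since E is radial and uniform over the curved surface, Φ = E·2πrL = Q_enc/ε₀ = λ_enc L/ε₀.
E = 2k|λ_enc|/r = 2(8.99×10^9)(1.617e-6)/(0.0285) = 1.02×10^6 N/C.

|E| ≈ 1.02×10^6 N/C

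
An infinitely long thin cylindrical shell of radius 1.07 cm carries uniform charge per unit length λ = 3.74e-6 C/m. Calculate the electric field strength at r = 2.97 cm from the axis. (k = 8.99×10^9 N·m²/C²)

|E| = 2.26×10^6 N/C

Take a coaxial cylindrical Gaussian surface of radius r = 2.97 cm and length L (r > 1.07 cm).
The full line charge is enclosed: λ_enc = 3.74×10^-6 C/m.
By Gauss's law (flux through the curved wall only), E·2πrL = λ_enc L/ε₀.
E = 2k|λ_enc|/r = 2(8.99×10^9)(3.74×10^-6)/(0.0297) = 2.26e6 N/C.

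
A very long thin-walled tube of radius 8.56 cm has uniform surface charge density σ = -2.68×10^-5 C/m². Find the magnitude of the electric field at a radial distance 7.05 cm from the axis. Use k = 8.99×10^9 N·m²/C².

E = 0 (no enclosed charge)

By cylindrical symmetry E is radial; use a coaxial Gaussian cylinder of radius 7.05 cm and length L (r < 8.56 cm, inside the shell).
All the surface charge lies outside this cylinder: Q_enc = 0, hence E = 0.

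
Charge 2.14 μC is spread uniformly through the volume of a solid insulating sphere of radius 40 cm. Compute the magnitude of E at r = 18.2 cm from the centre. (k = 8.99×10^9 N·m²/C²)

Take a concentric spherical Gaussian surface of radius r = 18.2 cm (r < R).
For a uniform sphere the enclosed fraction is (r/R)³, so Q_enc = (2.14 μC)(0.182/0.4)³ = 2.016×10^-7 C.
Applying ∮E·dA = Q_enc/ε₀ with Φ = E(4πr²):
E = k|Q_enc|/r² = (8.99×10^9)(2.016×10^-7)/(0.182)² = 5.47×10^4 N/C.

5.47×10^4 N/C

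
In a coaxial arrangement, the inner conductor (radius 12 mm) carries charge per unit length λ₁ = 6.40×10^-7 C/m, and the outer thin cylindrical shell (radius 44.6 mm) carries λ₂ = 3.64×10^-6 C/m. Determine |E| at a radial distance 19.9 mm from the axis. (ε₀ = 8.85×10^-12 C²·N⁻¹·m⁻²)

Take a coaxial cylindrical Gaussian surface of radius r = 19.9 mm and length L (between the conductors, 12 mm < r < 44.6 mm).
The shell at 44.6 mm lies outside the Gaussian surface, so λ_enc = λ₁ = 6.40×10^-7 C/m.
Since E is radial and uniform over the curved surface, Φ = E·2πrL = Q_enc/ε₀ = λ_enc L/ε₀.
E = |λ_enc|/(2πε₀r) = (6.40e-7)/(2π·8.85×10^-12·0.0199) = 5.78×10^5 N/C.

E ≈ 5.78×10^5 V/m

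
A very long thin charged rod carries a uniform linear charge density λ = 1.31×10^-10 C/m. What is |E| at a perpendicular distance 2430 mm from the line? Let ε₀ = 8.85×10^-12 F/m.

E ≈ 0.969 N/C

Choose a coaxial cylinder of radius r = 2430 mm (arbitrary length L) as the Gaussian surface.
Q_enc = λL, so λ_enc = 1.31×10^-10 C/m.
Gauss's law: E·2πrL = λ_enc L/ε₀.
E = |λ_enc|/(2πε₀r) = (1.31×10^-10)/(2π·8.85×10^-12·2.43) = 0.969 N/C.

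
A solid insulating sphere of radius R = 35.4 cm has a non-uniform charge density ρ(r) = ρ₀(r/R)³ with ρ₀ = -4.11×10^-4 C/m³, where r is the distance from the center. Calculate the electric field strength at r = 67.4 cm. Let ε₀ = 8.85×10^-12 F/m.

|E| = 7.56×10^5 N/C

By spherical symmetry E is radial; choose a Gaussian sphere of radius r = 67.4 cm (r > R, all charge enclosed).
Q_enc = 4π ∫₀^R ρ₀(r'/R)^3 r'² dr' = 4πρ₀R³/6 = -3.819e-5 C.
Gauss's law: E·4πr² = Q_enc/ε₀.
E = |Q_enc|/(4πε₀r²) = (3.819×10^-5)/(4π·8.85×10^-12·(0.674)²) = 7.56×10^5 N/C.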